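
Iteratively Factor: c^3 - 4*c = (c - 2)*(c^2 + 2*c) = c*(c - 2)*(c + 2)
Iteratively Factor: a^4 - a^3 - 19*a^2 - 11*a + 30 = (a - 1)*(a^3 - 19*a - 30) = (a - 1)*(a + 3)*(a^2 - 3*a - 10) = (a - 1)*(a + 2)*(a + 3)*(a - 5)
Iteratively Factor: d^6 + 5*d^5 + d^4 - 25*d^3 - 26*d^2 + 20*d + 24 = (d + 3)*(d^5 + 2*d^4 - 5*d^3 - 10*d^2 + 4*d + 8) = (d + 2)*(d + 3)*(d^4 - 5*d^2 + 4) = (d - 1)*(d + 2)*(d + 3)*(d^3 + d^2 - 4*d - 4) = (d - 1)*(d + 1)*(d + 2)*(d + 3)*(d^2 - 4) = (d - 1)*(d + 1)*(d + 2)^2*(d + 3)*(d - 2)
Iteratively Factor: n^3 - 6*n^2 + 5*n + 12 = (n - 3)*(n^2 - 3*n - 4) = (n - 4)*(n - 3)*(n + 1)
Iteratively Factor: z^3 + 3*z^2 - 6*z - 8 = (z + 4)*(z^2 - z - 2) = (z - 2)*(z + 4)*(z + 1)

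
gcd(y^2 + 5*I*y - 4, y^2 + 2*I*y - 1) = y + I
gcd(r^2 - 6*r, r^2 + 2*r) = r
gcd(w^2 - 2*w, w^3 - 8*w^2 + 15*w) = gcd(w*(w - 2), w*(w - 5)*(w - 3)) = w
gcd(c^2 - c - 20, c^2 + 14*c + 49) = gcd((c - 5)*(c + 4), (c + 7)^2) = 1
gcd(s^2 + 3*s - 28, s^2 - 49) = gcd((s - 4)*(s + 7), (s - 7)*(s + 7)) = s + 7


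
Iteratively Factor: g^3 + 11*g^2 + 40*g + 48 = (g + 4)*(g^2 + 7*g + 12) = (g + 4)^2*(g + 3)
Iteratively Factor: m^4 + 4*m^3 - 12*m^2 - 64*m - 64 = (m + 2)*(m^3 + 2*m^2 - 16*m - 32) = (m + 2)^2*(m^2 - 16) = (m - 4)*(m + 2)^2*(m + 4)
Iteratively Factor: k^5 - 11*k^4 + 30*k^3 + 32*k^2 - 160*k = (k - 4)*(k^4 - 7*k^3 + 2*k^2 + 40*k) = (k - 5)*(k - 4)*(k^3 - 2*k^2 - 8*k) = (k - 5)*(k - 4)^2*(k^2 + 2*k) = k*(k - 5)*(k - 4)^2*(k + 2)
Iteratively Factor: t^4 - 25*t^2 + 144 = (t - 3)*(t^3 + 3*t^2 - 16*t - 48) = (t - 3)*(t + 4)*(t^2 - t - 12) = (t - 3)*(t + 3)*(t + 4)*(t - 4)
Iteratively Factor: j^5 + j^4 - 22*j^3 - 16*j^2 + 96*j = (j - 2)*(j^4 + 3*j^3 - 16*j^2 - 48*j) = (j - 2)*(j + 3)*(j^3 - 16*j) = (j - 4)*(j - 2)*(j + 3)*(j^2 + 4*j) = (j - 4)*(j - 2)*(j + 3)*(j + 4)*(j)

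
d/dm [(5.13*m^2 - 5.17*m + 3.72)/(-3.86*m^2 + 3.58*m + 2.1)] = (-1.5908*m^2 + 50.2644*m - 24.1746)/(14.8996*m^4 - 27.6376*m^3 - 3.3956*m^2 + 15.036*m + 4.41)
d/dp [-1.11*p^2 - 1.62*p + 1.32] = -2.22*p - 1.62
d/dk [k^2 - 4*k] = 2*k - 4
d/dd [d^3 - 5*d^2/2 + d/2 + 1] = 3*d^2 - 5*d + 1/2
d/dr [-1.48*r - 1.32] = -1.48000000000000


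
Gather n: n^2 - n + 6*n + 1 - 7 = n^2 + 5*n - 6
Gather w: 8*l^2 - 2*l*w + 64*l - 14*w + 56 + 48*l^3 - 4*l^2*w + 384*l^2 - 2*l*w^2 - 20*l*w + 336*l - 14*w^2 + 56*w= 48*l^3 + 392*l^2 + 400*l + w^2*(-2*l - 14) + w*(-4*l^2 - 22*l + 42) + 56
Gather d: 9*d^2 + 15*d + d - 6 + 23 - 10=9*d^2 + 16*d + 7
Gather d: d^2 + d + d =d^2 + 2*d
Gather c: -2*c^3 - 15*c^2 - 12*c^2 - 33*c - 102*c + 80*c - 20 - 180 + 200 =-2*c^3 - 27*c^2 - 55*c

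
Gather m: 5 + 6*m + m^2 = m^2 + 6*m + 5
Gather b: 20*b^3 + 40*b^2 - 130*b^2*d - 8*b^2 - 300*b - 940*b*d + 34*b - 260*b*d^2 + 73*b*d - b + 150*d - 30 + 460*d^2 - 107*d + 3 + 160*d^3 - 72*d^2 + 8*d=20*b^3 + b^2*(32 - 130*d) + b*(-260*d^2 - 867*d - 267) + 160*d^3 + 388*d^2 + 51*d - 27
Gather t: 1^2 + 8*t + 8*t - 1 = 16*t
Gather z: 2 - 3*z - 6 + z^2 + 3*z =z^2 - 4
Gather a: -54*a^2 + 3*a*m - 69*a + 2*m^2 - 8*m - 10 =-54*a^2 + a*(3*m - 69) + 2*m^2 - 8*m - 10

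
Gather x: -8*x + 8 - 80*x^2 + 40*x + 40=-80*x^2 + 32*x + 48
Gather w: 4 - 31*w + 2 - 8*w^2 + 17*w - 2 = -8*w^2 - 14*w + 4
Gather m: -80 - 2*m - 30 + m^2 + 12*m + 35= m^2 + 10*m - 75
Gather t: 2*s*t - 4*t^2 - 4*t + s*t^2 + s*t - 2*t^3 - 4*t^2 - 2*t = -2*t^3 + t^2*(s - 8) + t*(3*s - 6)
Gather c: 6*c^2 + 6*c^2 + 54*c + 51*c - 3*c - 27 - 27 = 12*c^2 + 102*c - 54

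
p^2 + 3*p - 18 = (p - 3)*(p + 6)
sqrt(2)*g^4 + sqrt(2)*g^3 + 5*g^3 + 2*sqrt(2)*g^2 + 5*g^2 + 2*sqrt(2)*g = g*(g + 1)*(g + 2*sqrt(2))*(sqrt(2)*g + 1)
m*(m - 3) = m^2 - 3*m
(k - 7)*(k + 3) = k^2 - 4*k - 21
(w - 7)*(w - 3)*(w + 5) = w^3 - 5*w^2 - 29*w + 105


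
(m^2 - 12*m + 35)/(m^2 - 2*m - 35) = (m - 5)/(m + 5)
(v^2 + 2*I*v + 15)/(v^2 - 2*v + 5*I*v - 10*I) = (v - 3*I)/(v - 2)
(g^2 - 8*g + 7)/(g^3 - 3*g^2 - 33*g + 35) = 1/(g + 5)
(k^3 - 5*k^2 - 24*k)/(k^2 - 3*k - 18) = k*(k - 8)/(k - 6)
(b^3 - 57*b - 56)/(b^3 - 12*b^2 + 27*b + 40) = (b + 7)/(b - 5)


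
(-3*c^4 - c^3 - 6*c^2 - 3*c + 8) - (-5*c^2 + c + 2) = -3*c^4 - c^3 - c^2 - 4*c + 6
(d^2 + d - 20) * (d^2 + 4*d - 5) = d^4 + 5*d^3 - 21*d^2 - 85*d + 100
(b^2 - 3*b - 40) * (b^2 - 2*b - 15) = b^4 - 5*b^3 - 49*b^2 + 125*b + 600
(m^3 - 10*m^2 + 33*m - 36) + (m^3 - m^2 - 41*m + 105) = 2*m^3 - 11*m^2 - 8*m + 69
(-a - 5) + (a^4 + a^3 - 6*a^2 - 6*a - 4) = a^4 + a^3 - 6*a^2 - 7*a - 9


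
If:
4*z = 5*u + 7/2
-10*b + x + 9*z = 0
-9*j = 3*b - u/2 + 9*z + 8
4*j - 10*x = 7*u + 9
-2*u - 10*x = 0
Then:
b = -36149/40504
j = 14159/40504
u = -15395/10126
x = 3079/10126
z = -20767/20252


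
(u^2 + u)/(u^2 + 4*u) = (u + 1)/(u + 4)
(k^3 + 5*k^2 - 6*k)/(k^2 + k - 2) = k*(k + 6)/(k + 2)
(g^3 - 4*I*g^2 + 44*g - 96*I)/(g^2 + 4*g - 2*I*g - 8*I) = (g^2 - 2*I*g + 48)/(g + 4)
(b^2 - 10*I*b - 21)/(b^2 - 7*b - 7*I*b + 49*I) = (b - 3*I)/(b - 7)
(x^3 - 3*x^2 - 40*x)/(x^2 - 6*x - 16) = x*(x + 5)/(x + 2)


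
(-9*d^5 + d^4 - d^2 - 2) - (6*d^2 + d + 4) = -9*d^5 + d^4 - 7*d^2 - d - 6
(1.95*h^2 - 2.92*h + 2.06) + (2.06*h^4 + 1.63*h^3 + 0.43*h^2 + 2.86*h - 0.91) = 2.06*h^4 + 1.63*h^3 + 2.38*h^2 - 0.0600000000000001*h + 1.15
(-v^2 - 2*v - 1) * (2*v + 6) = -2*v^3 - 10*v^2 - 14*v - 6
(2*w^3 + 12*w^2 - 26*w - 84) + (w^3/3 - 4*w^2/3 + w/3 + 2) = 7*w^3/3 + 32*w^2/3 - 77*w/3 - 82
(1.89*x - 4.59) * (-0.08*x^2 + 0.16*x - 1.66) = -0.1512*x^3 + 0.6696*x^2 - 3.8718*x + 7.6194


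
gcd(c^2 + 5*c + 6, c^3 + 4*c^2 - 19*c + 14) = 1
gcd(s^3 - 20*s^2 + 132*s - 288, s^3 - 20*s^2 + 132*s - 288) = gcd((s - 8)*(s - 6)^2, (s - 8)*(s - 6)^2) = s^3 - 20*s^2 + 132*s - 288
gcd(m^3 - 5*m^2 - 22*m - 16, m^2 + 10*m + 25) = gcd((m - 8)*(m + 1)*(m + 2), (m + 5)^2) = 1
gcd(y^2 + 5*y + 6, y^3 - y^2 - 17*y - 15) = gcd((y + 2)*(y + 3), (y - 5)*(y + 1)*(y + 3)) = y + 3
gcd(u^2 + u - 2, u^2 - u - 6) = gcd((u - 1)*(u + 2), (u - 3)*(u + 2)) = u + 2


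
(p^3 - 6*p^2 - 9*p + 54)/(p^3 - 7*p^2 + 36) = (p + 3)/(p + 2)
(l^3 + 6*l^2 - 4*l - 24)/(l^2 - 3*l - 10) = (l^2 + 4*l - 12)/(l - 5)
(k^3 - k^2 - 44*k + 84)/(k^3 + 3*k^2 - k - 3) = (k^3 - k^2 - 44*k + 84)/(k^3 + 3*k^2 - k - 3)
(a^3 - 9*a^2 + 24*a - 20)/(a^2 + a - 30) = (a^2 - 4*a + 4)/(a + 6)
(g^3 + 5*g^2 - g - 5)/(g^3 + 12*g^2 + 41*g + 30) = (g - 1)/(g + 6)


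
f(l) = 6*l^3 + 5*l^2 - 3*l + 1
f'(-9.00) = 1365.00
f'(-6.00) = 585.00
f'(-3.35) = 165.50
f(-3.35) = -158.41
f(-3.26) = -143.96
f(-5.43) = -795.90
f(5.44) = 1098.58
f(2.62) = 135.37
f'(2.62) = 146.76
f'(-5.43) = 473.43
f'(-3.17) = 146.18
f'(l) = 18*l^2 + 10*l - 3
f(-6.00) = -1097.00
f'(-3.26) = 155.70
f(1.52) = 29.06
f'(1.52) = 53.79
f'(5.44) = 584.08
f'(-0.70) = -1.18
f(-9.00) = -3941.00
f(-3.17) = -130.38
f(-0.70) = 3.49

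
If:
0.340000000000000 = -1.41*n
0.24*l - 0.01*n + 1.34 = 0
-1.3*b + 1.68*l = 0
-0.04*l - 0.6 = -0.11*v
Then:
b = -7.23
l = -5.59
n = -0.24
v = 3.42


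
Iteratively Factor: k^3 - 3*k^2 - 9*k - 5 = (k + 1)*(k^2 - 4*k - 5) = (k - 5)*(k + 1)*(k + 1)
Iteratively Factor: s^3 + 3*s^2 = (s + 3)*(s^2) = s*(s + 3)*(s)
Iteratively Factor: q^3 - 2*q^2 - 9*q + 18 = (q - 2)*(q^2 - 9) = (q - 2)*(q + 3)*(q - 3)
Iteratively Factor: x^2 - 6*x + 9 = (x - 3)*(x - 3)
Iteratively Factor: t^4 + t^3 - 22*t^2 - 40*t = (t)*(t^3 + t^2 - 22*t - 40) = t*(t + 4)*(t^2 - 3*t - 10) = t*(t - 5)*(t + 4)*(t + 2)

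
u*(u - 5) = u^2 - 5*u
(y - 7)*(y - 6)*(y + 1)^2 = y^4 - 11*y^3 + 17*y^2 + 71*y + 42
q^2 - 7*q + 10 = (q - 5)*(q - 2)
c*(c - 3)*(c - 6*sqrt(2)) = c^3 - 6*sqrt(2)*c^2 - 3*c^2 + 18*sqrt(2)*c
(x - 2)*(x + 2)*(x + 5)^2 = x^4 + 10*x^3 + 21*x^2 - 40*x - 100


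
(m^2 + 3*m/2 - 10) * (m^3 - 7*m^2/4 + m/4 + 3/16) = m^5 - m^4/4 - 99*m^3/8 + 289*m^2/16 - 71*m/32 - 15/8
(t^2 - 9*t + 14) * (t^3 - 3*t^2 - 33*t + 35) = t^5 - 12*t^4 + 8*t^3 + 290*t^2 - 777*t + 490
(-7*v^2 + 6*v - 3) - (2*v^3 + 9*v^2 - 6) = -2*v^3 - 16*v^2 + 6*v + 3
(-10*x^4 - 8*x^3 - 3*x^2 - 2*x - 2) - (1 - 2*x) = -10*x^4 - 8*x^3 - 3*x^2 - 3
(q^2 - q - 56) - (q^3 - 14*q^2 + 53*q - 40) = -q^3 + 15*q^2 - 54*q - 16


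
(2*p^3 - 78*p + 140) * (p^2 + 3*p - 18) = 2*p^5 + 6*p^4 - 114*p^3 - 94*p^2 + 1824*p - 2520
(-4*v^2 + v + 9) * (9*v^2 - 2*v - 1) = -36*v^4 + 17*v^3 + 83*v^2 - 19*v - 9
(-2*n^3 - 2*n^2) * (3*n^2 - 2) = -6*n^5 - 6*n^4 + 4*n^3 + 4*n^2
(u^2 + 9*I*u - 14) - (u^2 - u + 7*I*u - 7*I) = u + 2*I*u - 14 + 7*I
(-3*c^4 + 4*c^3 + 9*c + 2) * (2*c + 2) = -6*c^5 + 2*c^4 + 8*c^3 + 18*c^2 + 22*c + 4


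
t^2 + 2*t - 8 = (t - 2)*(t + 4)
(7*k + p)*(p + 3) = 7*k*p + 21*k + p^2 + 3*p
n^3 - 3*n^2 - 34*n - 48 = (n - 8)*(n + 2)*(n + 3)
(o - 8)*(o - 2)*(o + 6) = o^3 - 4*o^2 - 44*o + 96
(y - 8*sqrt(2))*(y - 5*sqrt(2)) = y^2 - 13*sqrt(2)*y + 80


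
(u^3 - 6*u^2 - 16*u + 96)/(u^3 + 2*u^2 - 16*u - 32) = (u - 6)/(u + 2)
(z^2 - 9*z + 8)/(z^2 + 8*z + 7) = (z^2 - 9*z + 8)/(z^2 + 8*z + 7)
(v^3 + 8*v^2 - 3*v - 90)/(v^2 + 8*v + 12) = (v^2 + 2*v - 15)/(v + 2)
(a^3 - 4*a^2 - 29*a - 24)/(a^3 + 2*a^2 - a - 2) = (a^2 - 5*a - 24)/(a^2 + a - 2)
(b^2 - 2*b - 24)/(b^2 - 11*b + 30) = (b + 4)/(b - 5)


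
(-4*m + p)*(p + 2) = -4*m*p - 8*m + p^2 + 2*p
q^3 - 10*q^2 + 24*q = q*(q - 6)*(q - 4)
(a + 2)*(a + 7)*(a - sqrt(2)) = a^3 - sqrt(2)*a^2 + 9*a^2 - 9*sqrt(2)*a + 14*a - 14*sqrt(2)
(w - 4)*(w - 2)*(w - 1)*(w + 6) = w^4 - w^3 - 28*w^2 + 76*w - 48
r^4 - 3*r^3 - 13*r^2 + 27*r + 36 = (r - 4)*(r - 3)*(r + 1)*(r + 3)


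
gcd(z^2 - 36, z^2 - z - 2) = 1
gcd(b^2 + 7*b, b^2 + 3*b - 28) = b + 7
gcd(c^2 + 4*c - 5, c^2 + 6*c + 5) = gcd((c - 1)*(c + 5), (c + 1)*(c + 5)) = c + 5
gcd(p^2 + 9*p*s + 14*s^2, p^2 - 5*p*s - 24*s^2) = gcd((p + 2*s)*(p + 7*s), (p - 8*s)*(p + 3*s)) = 1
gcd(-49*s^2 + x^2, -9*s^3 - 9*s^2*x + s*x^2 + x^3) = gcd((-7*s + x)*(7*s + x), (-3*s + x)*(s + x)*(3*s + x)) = 1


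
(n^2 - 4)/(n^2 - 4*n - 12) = (n - 2)/(n - 6)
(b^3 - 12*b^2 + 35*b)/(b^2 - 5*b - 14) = b*(b - 5)/(b + 2)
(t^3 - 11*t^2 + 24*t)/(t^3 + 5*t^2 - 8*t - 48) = t*(t - 8)/(t^2 + 8*t + 16)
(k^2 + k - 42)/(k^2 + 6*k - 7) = (k - 6)/(k - 1)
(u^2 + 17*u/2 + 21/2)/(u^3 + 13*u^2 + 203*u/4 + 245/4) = 2*(2*u + 3)/(4*u^2 + 24*u + 35)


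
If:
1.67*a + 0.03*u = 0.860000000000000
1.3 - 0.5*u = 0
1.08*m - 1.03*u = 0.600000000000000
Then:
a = 0.47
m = 3.04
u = 2.60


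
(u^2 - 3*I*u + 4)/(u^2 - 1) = (u^2 - 3*I*u + 4)/(u^2 - 1)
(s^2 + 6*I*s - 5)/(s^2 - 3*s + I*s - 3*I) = (s + 5*I)/(s - 3)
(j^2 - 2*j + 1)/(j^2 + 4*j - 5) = (j - 1)/(j + 5)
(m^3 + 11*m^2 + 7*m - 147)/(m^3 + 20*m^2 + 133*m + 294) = (m - 3)/(m + 6)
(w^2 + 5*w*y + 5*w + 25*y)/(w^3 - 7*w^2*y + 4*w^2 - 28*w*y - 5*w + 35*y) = (-w - 5*y)/(-w^2 + 7*w*y + w - 7*y)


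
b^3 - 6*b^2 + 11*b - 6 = (b - 3)*(b - 2)*(b - 1)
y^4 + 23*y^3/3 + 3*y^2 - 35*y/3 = y*(y - 1)*(y + 5/3)*(y + 7)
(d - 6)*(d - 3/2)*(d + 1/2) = d^3 - 7*d^2 + 21*d/4 + 9/2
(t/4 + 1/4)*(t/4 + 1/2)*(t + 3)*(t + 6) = t^4/16 + 3*t^3/4 + 47*t^2/16 + 9*t/2 + 9/4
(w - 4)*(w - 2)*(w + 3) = w^3 - 3*w^2 - 10*w + 24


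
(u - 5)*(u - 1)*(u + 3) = u^3 - 3*u^2 - 13*u + 15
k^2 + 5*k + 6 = (k + 2)*(k + 3)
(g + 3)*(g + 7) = g^2 + 10*g + 21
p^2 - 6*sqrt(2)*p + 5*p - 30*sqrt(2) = (p + 5)*(p - 6*sqrt(2))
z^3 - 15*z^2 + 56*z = z*(z - 8)*(z - 7)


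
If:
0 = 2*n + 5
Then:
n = -5/2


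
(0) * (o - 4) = 0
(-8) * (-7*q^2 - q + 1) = 56*q^2 + 8*q - 8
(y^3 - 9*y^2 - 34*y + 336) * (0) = 0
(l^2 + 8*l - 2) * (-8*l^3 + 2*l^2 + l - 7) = -8*l^5 - 62*l^4 + 33*l^3 - 3*l^2 - 58*l + 14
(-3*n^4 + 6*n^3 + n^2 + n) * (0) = 0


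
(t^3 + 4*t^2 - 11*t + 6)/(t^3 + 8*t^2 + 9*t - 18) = (t - 1)/(t + 3)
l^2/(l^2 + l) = l/(l + 1)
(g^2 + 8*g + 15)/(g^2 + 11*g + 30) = (g + 3)/(g + 6)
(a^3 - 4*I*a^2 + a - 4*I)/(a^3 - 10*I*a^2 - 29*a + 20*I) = (a + I)/(a - 5*I)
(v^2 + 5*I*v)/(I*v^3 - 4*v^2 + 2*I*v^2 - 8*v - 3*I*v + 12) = v*(-I*v + 5)/(v^3 + 2*v^2*(1 + 2*I) + v*(-3 + 8*I) - 12*I)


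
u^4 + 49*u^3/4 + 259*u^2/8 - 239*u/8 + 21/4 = (u - 1/2)*(u - 1/4)*(u + 6)*(u + 7)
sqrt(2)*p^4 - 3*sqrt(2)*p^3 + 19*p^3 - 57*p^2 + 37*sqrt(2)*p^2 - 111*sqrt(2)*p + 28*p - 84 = (p - 3)*(p + 2*sqrt(2))*(p + 7*sqrt(2))*(sqrt(2)*p + 1)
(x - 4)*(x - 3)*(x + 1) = x^3 - 6*x^2 + 5*x + 12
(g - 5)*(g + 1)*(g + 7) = g^3 + 3*g^2 - 33*g - 35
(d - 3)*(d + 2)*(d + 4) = d^3 + 3*d^2 - 10*d - 24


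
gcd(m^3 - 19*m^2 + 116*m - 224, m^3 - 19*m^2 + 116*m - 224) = m^3 - 19*m^2 + 116*m - 224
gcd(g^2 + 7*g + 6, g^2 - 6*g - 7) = g + 1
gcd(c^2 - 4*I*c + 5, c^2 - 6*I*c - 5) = c - 5*I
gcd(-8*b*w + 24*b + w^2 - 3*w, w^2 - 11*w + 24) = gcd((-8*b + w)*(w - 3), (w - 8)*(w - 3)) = w - 3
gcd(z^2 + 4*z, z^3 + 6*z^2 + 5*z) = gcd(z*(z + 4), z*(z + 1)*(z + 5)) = z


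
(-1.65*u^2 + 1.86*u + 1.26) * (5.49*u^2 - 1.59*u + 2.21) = -9.0585*u^4 + 12.8349*u^3 + 0.313500000000001*u^2 + 2.1072*u + 2.7846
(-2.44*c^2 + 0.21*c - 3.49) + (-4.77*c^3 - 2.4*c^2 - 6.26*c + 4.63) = -4.77*c^3 - 4.84*c^2 - 6.05*c + 1.14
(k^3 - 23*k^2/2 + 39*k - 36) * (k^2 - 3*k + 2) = k^5 - 29*k^4/2 + 151*k^3/2 - 176*k^2 + 186*k - 72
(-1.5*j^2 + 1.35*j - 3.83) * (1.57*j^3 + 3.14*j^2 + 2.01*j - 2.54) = -2.355*j^5 - 2.5905*j^4 - 4.7891*j^3 - 5.5027*j^2 - 11.1273*j + 9.7282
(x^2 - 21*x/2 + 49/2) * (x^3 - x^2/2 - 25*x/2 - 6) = x^5 - 11*x^4 + 69*x^3/4 + 113*x^2 - 973*x/4 - 147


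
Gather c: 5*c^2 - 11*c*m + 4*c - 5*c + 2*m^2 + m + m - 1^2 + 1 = 5*c^2 + c*(-11*m - 1) + 2*m^2 + 2*m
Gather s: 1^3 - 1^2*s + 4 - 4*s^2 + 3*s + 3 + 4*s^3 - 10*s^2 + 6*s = 4*s^3 - 14*s^2 + 8*s + 8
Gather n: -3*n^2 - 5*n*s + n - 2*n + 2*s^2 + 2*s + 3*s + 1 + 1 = -3*n^2 + n*(-5*s - 1) + 2*s^2 + 5*s + 2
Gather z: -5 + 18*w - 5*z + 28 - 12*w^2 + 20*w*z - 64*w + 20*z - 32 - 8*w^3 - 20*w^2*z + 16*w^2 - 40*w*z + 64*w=-8*w^3 + 4*w^2 + 18*w + z*(-20*w^2 - 20*w + 15) - 9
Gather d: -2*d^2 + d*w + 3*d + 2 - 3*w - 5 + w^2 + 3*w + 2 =-2*d^2 + d*(w + 3) + w^2 - 1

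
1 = 1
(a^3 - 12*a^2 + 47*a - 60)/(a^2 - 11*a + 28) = (a^2 - 8*a + 15)/(a - 7)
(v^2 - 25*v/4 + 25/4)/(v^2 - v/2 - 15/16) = 4*(v - 5)/(4*v + 3)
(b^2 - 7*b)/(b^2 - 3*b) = (b - 7)/(b - 3)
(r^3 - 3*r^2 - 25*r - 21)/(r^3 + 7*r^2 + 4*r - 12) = (r^3 - 3*r^2 - 25*r - 21)/(r^3 + 7*r^2 + 4*r - 12)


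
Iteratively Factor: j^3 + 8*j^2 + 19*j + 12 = (j + 1)*(j^2 + 7*j + 12) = (j + 1)*(j + 3)*(j + 4)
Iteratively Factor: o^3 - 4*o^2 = (o - 4)*(o^2) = o*(o - 4)*(o)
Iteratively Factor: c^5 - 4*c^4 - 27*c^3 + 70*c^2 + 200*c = (c - 5)*(c^4 + c^3 - 22*c^2 - 40*c) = (c - 5)*(c + 4)*(c^3 - 3*c^2 - 10*c) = c*(c - 5)*(c + 4)*(c^2 - 3*c - 10) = c*(c - 5)^2*(c + 4)*(c + 2)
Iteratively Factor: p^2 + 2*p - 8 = (p + 4)*(p - 2)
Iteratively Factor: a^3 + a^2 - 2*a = (a + 2)*(a^2 - a) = a*(a + 2)*(a - 1)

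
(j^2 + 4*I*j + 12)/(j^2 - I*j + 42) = (j - 2*I)/(j - 7*I)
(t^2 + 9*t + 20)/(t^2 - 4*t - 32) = (t + 5)/(t - 8)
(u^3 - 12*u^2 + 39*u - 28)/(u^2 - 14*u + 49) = (u^2 - 5*u + 4)/(u - 7)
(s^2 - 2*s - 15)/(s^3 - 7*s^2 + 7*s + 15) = (s + 3)/(s^2 - 2*s - 3)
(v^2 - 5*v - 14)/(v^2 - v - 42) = (v + 2)/(v + 6)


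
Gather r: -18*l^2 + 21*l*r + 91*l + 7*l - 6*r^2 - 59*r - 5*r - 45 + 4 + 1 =-18*l^2 + 98*l - 6*r^2 + r*(21*l - 64) - 40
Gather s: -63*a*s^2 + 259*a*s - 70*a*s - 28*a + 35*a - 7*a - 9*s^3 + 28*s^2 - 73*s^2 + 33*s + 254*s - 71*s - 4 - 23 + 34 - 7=-9*s^3 + s^2*(-63*a - 45) + s*(189*a + 216)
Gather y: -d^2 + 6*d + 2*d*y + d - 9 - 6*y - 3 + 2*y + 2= -d^2 + 7*d + y*(2*d - 4) - 10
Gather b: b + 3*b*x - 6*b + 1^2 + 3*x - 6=b*(3*x - 5) + 3*x - 5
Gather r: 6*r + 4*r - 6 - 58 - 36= 10*r - 100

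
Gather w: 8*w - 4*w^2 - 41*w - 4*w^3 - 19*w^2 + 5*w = -4*w^3 - 23*w^2 - 28*w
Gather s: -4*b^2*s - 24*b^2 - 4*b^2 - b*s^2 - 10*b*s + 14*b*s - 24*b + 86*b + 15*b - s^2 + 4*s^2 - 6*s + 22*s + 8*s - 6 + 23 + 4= -28*b^2 + 77*b + s^2*(3 - b) + s*(-4*b^2 + 4*b + 24) + 21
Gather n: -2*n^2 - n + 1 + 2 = -2*n^2 - n + 3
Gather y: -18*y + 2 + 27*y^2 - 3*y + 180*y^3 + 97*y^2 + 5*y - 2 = 180*y^3 + 124*y^2 - 16*y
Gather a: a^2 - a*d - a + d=a^2 + a*(-d - 1) + d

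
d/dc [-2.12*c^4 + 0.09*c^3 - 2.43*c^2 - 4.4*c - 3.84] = -8.48*c^3 + 0.27*c^2 - 4.86*c - 4.4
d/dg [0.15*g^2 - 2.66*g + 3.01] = 0.3*g - 2.66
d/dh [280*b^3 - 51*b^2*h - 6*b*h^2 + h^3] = -51*b^2 - 12*b*h + 3*h^2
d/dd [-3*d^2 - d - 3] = -6*d - 1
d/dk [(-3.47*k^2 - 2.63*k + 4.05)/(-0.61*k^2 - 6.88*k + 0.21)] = (22.2693*k^2 + 3.4836*k + 27.3117)/(0.3721*k^4 + 8.3936*k^3 + 47.0782*k^2 - 2.8896*k + 0.0441)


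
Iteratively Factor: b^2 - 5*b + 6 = (b - 3)*(b - 2)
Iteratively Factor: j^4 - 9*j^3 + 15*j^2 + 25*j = (j - 5)*(j^3 - 4*j^2 - 5*j) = (j - 5)*(j + 1)*(j^2 - 5*j) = (j - 5)^2*(j + 1)*(j)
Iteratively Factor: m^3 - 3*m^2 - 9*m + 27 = (m + 3)*(m^2 - 6*m + 9) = (m - 3)*(m + 3)*(m - 3)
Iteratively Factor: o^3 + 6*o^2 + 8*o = (o)*(o^2 + 6*o + 8) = o*(o + 2)*(o + 4)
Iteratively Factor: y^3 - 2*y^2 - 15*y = (y - 5)*(y^2 + 3*y) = (y - 5)*(y + 3)*(y)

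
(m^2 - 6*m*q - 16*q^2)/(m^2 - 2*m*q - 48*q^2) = (m + 2*q)/(m + 6*q)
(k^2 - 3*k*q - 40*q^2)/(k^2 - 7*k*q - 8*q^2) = (k + 5*q)/(k + q)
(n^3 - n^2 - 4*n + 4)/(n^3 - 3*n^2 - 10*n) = (n^2 - 3*n + 2)/(n*(n - 5))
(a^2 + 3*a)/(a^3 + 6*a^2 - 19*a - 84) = a/(a^2 + 3*a - 28)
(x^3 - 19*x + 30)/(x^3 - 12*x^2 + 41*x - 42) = (x + 5)/(x - 7)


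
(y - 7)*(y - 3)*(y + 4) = y^3 - 6*y^2 - 19*y + 84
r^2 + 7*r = r*(r + 7)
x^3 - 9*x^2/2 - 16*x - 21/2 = (x - 7)*(x + 1)*(x + 3/2)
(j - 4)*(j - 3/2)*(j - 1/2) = j^3 - 6*j^2 + 35*j/4 - 3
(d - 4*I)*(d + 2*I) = d^2 - 2*I*d + 8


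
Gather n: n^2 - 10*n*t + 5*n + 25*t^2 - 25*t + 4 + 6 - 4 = n^2 + n*(5 - 10*t) + 25*t^2 - 25*t + 6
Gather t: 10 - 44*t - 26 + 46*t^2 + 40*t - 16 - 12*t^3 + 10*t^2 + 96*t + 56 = -12*t^3 + 56*t^2 + 92*t + 24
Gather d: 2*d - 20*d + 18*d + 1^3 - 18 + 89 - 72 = 0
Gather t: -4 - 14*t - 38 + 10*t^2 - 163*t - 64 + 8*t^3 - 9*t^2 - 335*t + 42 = 8*t^3 + t^2 - 512*t - 64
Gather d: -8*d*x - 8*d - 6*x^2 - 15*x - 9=d*(-8*x - 8) - 6*x^2 - 15*x - 9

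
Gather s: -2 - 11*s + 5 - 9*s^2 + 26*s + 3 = -9*s^2 + 15*s + 6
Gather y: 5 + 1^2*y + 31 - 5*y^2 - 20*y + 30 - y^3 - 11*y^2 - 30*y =-y^3 - 16*y^2 - 49*y + 66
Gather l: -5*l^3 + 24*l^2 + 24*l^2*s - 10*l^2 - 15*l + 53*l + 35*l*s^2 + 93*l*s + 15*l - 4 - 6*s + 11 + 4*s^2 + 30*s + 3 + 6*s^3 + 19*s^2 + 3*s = -5*l^3 + l^2*(24*s + 14) + l*(35*s^2 + 93*s + 53) + 6*s^3 + 23*s^2 + 27*s + 10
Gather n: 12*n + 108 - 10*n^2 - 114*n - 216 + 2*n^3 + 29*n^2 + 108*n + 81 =2*n^3 + 19*n^2 + 6*n - 27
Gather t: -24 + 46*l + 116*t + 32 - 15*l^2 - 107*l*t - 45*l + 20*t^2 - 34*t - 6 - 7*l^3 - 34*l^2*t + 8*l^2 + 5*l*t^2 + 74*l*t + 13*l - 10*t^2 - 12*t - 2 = -7*l^3 - 7*l^2 + 14*l + t^2*(5*l + 10) + t*(-34*l^2 - 33*l + 70)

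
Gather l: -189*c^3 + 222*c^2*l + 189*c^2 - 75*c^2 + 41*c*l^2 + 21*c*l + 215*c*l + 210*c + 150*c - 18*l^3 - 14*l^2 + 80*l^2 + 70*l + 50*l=-189*c^3 + 114*c^2 + 360*c - 18*l^3 + l^2*(41*c + 66) + l*(222*c^2 + 236*c + 120)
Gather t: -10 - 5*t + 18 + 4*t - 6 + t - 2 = 0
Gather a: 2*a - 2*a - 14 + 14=0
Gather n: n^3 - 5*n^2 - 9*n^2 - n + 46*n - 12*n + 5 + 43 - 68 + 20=n^3 - 14*n^2 + 33*n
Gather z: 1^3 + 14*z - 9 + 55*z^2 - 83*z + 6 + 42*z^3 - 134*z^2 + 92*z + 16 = 42*z^3 - 79*z^2 + 23*z + 14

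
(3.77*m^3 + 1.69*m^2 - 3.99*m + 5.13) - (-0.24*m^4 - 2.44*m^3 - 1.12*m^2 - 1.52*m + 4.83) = 0.24*m^4 + 6.21*m^3 + 2.81*m^2 - 2.47*m + 0.3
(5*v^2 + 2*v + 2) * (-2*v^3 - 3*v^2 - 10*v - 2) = -10*v^5 - 19*v^4 - 60*v^3 - 36*v^2 - 24*v - 4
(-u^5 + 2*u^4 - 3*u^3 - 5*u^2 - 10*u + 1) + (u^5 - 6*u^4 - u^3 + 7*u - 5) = -4*u^4 - 4*u^3 - 5*u^2 - 3*u - 4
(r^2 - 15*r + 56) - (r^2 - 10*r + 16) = 40 - 5*r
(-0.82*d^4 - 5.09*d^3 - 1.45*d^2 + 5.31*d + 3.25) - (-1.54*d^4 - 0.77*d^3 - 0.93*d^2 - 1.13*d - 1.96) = 0.72*d^4 - 4.32*d^3 - 0.52*d^2 + 6.44*d + 5.21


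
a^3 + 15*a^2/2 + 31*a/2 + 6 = (a + 1/2)*(a + 3)*(a + 4)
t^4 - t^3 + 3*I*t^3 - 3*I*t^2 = t^2*(t - 1)*(t + 3*I)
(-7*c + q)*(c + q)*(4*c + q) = -28*c^3 - 31*c^2*q - 2*c*q^2 + q^3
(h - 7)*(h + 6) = h^2 - h - 42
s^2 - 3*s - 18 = (s - 6)*(s + 3)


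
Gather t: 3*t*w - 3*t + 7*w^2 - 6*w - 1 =t*(3*w - 3) + 7*w^2 - 6*w - 1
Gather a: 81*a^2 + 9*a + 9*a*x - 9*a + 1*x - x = 81*a^2 + 9*a*x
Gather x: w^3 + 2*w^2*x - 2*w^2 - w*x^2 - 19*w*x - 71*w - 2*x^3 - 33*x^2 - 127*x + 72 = w^3 - 2*w^2 - 71*w - 2*x^3 + x^2*(-w - 33) + x*(2*w^2 - 19*w - 127) + 72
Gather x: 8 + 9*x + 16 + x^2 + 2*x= x^2 + 11*x + 24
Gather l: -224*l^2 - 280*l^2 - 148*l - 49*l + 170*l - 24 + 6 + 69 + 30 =-504*l^2 - 27*l + 81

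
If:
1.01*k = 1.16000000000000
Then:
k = 1.15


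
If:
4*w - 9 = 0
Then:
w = 9/4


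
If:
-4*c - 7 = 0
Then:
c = -7/4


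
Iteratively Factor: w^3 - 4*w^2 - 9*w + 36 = (w - 3)*(w^2 - w - 12) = (w - 4)*(w - 3)*(w + 3)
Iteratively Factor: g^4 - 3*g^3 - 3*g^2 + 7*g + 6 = (g + 1)*(g^3 - 4*g^2 + g + 6) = (g + 1)^2*(g^2 - 5*g + 6) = (g - 2)*(g + 1)^2*(g - 3)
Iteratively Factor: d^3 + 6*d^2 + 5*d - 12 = (d + 4)*(d^2 + 2*d - 3) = (d + 3)*(d + 4)*(d - 1)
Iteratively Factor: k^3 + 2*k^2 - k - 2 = (k + 1)*(k^2 + k - 2) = (k + 1)*(k + 2)*(k - 1)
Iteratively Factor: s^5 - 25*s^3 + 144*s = (s - 4)*(s^4 + 4*s^3 - 9*s^2 - 36*s) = (s - 4)*(s - 3)*(s^3 + 7*s^2 + 12*s) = s*(s - 4)*(s - 3)*(s^2 + 7*s + 12) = s*(s - 4)*(s - 3)*(s + 4)*(s + 3)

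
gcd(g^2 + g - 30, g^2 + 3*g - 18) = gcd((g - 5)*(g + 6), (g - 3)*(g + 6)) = g + 6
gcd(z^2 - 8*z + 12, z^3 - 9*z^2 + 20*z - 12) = z^2 - 8*z + 12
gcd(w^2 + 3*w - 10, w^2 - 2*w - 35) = w + 5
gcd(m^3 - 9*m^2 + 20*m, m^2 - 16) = m - 4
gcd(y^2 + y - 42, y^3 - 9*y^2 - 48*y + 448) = y + 7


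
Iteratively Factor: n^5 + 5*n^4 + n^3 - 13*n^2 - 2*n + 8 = (n + 1)*(n^4 + 4*n^3 - 3*n^2 - 10*n + 8) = (n + 1)*(n + 2)*(n^3 + 2*n^2 - 7*n + 4) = (n - 1)*(n + 1)*(n + 2)*(n^2 + 3*n - 4) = (n - 1)*(n + 1)*(n + 2)*(n + 4)*(n - 1)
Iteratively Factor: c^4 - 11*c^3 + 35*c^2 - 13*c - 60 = (c + 1)*(c^3 - 12*c^2 + 47*c - 60) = (c - 5)*(c + 1)*(c^2 - 7*c + 12) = (c - 5)*(c - 4)*(c + 1)*(c - 3)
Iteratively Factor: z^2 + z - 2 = (z - 1)*(z + 2)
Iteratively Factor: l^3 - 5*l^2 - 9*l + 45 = (l + 3)*(l^2 - 8*l + 15) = (l - 5)*(l + 3)*(l - 3)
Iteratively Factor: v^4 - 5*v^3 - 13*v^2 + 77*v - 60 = (v + 4)*(v^3 - 9*v^2 + 23*v - 15) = (v - 3)*(v + 4)*(v^2 - 6*v + 5) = (v - 3)*(v - 1)*(v + 4)*(v - 5)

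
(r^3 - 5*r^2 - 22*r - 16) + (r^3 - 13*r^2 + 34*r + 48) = 2*r^3 - 18*r^2 + 12*r + 32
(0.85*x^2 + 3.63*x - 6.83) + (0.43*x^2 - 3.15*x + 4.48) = 1.28*x^2 + 0.48*x - 2.35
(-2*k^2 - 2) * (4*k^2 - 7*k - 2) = -8*k^4 + 14*k^3 - 4*k^2 + 14*k + 4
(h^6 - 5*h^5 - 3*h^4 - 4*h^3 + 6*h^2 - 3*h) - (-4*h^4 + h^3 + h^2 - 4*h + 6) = h^6 - 5*h^5 + h^4 - 5*h^3 + 5*h^2 + h - 6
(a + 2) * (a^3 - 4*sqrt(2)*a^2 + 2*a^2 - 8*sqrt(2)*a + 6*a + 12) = a^4 - 4*sqrt(2)*a^3 + 4*a^3 - 16*sqrt(2)*a^2 + 10*a^2 - 16*sqrt(2)*a + 24*a + 24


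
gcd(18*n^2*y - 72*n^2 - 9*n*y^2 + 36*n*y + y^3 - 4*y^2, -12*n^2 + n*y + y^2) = -3*n + y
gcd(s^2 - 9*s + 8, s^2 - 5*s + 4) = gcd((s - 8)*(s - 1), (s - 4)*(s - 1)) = s - 1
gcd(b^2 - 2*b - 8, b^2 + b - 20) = b - 4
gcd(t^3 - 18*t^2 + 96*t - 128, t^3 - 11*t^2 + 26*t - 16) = t^2 - 10*t + 16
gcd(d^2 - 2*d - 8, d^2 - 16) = d - 4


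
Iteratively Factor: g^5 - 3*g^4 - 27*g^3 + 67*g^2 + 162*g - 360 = (g - 3)*(g^4 - 27*g^2 - 14*g + 120) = (g - 3)*(g - 2)*(g^3 + 2*g^2 - 23*g - 60) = (g - 3)*(g - 2)*(g + 3)*(g^2 - g - 20) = (g - 3)*(g - 2)*(g + 3)*(g + 4)*(g - 5)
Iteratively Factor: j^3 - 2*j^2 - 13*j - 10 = (j + 1)*(j^2 - 3*j - 10) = (j + 1)*(j + 2)*(j - 5)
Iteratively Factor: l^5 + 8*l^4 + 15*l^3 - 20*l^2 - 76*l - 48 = (l + 1)*(l^4 + 7*l^3 + 8*l^2 - 28*l - 48) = (l + 1)*(l + 4)*(l^3 + 3*l^2 - 4*l - 12) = (l + 1)*(l + 2)*(l + 4)*(l^2 + l - 6) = (l - 2)*(l + 1)*(l + 2)*(l + 4)*(l + 3)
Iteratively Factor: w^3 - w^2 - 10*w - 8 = (w - 4)*(w^2 + 3*w + 2) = (w - 4)*(w + 1)*(w + 2)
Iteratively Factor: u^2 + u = (u)*(u + 1)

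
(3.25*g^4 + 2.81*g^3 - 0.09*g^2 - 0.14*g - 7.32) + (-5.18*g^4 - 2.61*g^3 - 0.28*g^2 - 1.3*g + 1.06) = -1.93*g^4 + 0.2*g^3 - 0.37*g^2 - 1.44*g - 6.26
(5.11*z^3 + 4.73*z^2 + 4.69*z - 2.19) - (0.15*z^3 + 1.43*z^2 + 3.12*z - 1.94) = 4.96*z^3 + 3.3*z^2 + 1.57*z - 0.25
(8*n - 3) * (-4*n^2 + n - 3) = -32*n^3 + 20*n^2 - 27*n + 9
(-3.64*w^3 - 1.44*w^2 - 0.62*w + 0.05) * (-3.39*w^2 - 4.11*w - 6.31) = 12.3396*w^5 + 19.842*w^4 + 30.9886*w^3 + 11.4651*w^2 + 3.7067*w - 0.3155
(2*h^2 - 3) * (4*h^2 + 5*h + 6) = 8*h^4 + 10*h^3 - 15*h - 18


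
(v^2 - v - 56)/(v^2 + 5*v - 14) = (v - 8)/(v - 2)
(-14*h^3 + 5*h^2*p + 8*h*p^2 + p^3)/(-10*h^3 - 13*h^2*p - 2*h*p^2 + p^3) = (-7*h^2 + 6*h*p + p^2)/(-5*h^2 - 4*h*p + p^2)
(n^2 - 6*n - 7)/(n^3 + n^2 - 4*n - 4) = (n - 7)/(n^2 - 4)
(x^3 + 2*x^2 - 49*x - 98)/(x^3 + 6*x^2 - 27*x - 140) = (x^2 - 5*x - 14)/(x^2 - x - 20)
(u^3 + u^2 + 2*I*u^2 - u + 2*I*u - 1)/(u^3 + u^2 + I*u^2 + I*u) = (u + I)/u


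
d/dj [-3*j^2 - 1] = -6*j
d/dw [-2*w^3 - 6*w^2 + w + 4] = -6*w^2 - 12*w + 1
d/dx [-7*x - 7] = -7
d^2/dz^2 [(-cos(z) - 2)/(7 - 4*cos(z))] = 15*(4*sin(z)^2 - 7*cos(z) + 4)/(4*cos(z) - 7)^3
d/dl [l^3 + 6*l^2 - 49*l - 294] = 3*l^2 + 12*l - 49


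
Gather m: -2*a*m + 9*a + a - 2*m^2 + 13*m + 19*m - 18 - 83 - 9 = 10*a - 2*m^2 + m*(32 - 2*a) - 110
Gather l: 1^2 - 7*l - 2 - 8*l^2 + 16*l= -8*l^2 + 9*l - 1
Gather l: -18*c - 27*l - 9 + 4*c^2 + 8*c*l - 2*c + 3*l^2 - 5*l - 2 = 4*c^2 - 20*c + 3*l^2 + l*(8*c - 32) - 11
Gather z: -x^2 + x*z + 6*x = -x^2 + x*z + 6*x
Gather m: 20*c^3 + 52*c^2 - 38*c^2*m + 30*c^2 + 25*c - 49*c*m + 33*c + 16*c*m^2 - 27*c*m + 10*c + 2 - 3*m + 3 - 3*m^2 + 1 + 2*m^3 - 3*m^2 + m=20*c^3 + 82*c^2 + 68*c + 2*m^3 + m^2*(16*c - 6) + m*(-38*c^2 - 76*c - 2) + 6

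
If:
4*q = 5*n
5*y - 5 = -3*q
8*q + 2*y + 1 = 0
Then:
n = -6/17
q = -15/34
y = 43/34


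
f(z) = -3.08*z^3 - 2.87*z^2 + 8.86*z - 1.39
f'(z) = -9.24*z^2 - 5.74*z + 8.86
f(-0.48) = -5.96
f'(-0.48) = 9.49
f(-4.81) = 232.35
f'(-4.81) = -177.31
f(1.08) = 0.95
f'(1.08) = -8.12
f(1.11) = 0.70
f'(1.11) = -8.90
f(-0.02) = -1.57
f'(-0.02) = 8.97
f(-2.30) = 0.52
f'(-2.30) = -26.82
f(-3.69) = 81.59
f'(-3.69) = -95.77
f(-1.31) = -11.00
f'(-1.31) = 0.52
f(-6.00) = 507.41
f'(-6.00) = -289.34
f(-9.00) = 1931.72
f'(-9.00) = -687.92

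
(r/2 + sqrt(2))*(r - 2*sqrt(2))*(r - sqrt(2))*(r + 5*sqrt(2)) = r^4/2 + 2*sqrt(2)*r^3 - 9*r^2 - 16*sqrt(2)*r + 40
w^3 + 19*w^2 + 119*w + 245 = (w + 5)*(w + 7)^2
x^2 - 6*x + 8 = (x - 4)*(x - 2)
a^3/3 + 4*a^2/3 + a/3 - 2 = (a/3 + 1)*(a - 1)*(a + 2)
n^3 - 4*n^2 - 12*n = n*(n - 6)*(n + 2)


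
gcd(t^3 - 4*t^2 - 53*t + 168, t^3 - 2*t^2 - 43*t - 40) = t - 8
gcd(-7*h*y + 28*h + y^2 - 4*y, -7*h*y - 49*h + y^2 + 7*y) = -7*h + y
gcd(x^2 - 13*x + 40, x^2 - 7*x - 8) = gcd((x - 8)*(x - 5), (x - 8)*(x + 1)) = x - 8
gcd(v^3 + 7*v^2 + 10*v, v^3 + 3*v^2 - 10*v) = v^2 + 5*v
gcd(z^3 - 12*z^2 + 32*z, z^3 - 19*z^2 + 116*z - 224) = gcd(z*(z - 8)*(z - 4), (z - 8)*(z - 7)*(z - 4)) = z^2 - 12*z + 32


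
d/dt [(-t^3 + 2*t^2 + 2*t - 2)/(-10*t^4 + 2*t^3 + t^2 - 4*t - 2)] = (-10*t^6 + 40*t^5 + 55*t^4 - 80*t^3 + 8*t^2 - 4*t - 12)/(100*t^8 - 40*t^7 - 16*t^6 + 84*t^5 + 25*t^4 - 16*t^3 + 12*t^2 + 16*t + 4)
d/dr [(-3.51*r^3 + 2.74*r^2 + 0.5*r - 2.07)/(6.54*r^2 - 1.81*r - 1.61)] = (-22.9554*r^4 + 12.7062*r^3 + 8.7239*r^2 + 18.2528*r - 4.5517)/(42.7716*r^4 - 23.6748*r^3 - 17.7827*r^2 + 5.8282*r + 2.5921)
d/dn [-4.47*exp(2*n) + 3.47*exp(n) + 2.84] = (3.47 - 8.94*exp(n))*exp(n)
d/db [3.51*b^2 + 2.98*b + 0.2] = 7.02*b + 2.98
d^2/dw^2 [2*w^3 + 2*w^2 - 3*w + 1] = 12*w + 4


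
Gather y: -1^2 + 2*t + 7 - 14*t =6 - 12*t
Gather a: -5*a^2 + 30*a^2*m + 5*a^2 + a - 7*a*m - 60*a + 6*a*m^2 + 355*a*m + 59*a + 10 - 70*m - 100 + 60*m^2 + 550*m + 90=30*a^2*m + a*(6*m^2 + 348*m) + 60*m^2 + 480*m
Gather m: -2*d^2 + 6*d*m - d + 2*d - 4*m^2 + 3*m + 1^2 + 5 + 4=-2*d^2 + d - 4*m^2 + m*(6*d + 3) + 10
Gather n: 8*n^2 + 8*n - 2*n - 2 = 8*n^2 + 6*n - 2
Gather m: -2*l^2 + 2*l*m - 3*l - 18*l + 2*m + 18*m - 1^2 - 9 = -2*l^2 - 21*l + m*(2*l + 20) - 10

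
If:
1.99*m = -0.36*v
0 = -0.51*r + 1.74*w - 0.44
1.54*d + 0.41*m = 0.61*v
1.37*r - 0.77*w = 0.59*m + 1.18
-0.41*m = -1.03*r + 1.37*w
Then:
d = -11.67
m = 4.75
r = 3.65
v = -26.27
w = 1.32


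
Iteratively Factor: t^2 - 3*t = (t - 3)*(t)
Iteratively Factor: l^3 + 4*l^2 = (l + 4)*(l^2) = l*(l + 4)*(l)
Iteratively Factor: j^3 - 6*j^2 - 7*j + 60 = (j - 4)*(j^2 - 2*j - 15) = (j - 4)*(j + 3)*(j - 5)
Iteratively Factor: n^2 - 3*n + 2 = (n - 2)*(n - 1)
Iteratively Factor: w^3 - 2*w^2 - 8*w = (w)*(w^2 - 2*w - 8) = w*(w + 2)*(w - 4)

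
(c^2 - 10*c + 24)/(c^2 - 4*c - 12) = (c - 4)/(c + 2)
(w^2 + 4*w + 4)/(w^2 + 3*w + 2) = (w + 2)/(w + 1)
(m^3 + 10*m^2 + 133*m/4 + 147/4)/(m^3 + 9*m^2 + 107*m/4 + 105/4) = (2*m + 7)/(2*m + 5)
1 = 1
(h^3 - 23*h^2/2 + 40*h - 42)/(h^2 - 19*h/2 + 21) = h - 2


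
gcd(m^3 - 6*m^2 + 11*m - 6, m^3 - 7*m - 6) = m - 3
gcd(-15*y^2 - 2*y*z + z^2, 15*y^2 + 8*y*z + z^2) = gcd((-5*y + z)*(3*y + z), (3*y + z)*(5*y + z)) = 3*y + z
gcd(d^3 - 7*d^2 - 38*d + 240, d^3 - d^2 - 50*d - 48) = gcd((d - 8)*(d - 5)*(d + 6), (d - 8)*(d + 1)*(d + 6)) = d^2 - 2*d - 48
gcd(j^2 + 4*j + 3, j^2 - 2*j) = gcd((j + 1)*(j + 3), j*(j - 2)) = 1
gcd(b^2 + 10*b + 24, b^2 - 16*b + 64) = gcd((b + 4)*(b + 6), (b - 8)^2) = 1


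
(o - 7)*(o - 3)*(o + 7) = o^3 - 3*o^2 - 49*o + 147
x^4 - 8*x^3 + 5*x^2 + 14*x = x*(x - 7)*(x - 2)*(x + 1)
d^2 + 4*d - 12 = (d - 2)*(d + 6)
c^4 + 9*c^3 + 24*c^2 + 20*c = c*(c + 2)^2*(c + 5)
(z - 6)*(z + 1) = z^2 - 5*z - 6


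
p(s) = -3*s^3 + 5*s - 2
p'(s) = 5 - 9*s^2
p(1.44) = -3.76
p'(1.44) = -13.66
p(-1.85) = 7.74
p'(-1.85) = -25.80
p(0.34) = -0.42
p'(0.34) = 3.96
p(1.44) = -3.76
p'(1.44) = -13.66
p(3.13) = -78.34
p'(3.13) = -83.17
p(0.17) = -1.16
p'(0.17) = 4.74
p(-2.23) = 20.12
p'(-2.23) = -39.76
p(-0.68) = -4.46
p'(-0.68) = 0.84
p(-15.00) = 10048.00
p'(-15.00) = -2020.00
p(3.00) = -68.00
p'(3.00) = -76.00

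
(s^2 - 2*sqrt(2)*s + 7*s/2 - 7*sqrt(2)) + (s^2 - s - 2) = 2*s^2 - 2*sqrt(2)*s + 5*s/2 - 7*sqrt(2) - 2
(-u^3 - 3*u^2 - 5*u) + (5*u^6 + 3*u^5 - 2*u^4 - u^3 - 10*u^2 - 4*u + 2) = 5*u^6 + 3*u^5 - 2*u^4 - 2*u^3 - 13*u^2 - 9*u + 2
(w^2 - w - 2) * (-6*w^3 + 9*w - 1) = -6*w^5 + 6*w^4 + 21*w^3 - 10*w^2 - 17*w + 2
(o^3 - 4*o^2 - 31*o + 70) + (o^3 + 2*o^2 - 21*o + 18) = 2*o^3 - 2*o^2 - 52*o + 88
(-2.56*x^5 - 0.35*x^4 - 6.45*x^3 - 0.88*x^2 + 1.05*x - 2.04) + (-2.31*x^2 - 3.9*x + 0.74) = -2.56*x^5 - 0.35*x^4 - 6.45*x^3 - 3.19*x^2 - 2.85*x - 1.3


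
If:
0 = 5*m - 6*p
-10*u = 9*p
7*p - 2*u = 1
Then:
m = 3/22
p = 5/44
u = -9/88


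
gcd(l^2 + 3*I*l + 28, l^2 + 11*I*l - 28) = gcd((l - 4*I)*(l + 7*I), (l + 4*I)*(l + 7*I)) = l + 7*I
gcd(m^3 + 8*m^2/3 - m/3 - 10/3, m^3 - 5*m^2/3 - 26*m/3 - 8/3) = m + 2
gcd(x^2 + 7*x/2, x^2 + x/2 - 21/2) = x + 7/2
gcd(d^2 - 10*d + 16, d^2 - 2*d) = d - 2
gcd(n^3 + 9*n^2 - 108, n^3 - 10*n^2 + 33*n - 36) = n - 3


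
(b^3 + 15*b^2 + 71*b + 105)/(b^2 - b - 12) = (b^2 + 12*b + 35)/(b - 4)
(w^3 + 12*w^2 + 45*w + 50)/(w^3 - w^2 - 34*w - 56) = (w^2 + 10*w + 25)/(w^2 - 3*w - 28)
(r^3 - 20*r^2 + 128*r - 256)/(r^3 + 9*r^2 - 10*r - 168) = (r^2 - 16*r + 64)/(r^2 + 13*r + 42)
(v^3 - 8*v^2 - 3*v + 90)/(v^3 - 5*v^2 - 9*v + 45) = (v - 6)/(v - 3)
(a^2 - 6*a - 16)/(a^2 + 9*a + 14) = (a - 8)/(a + 7)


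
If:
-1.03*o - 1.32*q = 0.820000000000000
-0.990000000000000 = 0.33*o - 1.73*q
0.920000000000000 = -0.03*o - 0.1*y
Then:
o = -1.23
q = 0.34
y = -8.83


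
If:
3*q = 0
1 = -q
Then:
No Solution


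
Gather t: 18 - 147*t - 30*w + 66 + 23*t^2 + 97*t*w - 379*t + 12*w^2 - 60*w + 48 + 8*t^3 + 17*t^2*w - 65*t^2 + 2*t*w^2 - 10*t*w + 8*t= 8*t^3 + t^2*(17*w - 42) + t*(2*w^2 + 87*w - 518) + 12*w^2 - 90*w + 132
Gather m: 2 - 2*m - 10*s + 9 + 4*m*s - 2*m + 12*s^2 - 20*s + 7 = m*(4*s - 4) + 12*s^2 - 30*s + 18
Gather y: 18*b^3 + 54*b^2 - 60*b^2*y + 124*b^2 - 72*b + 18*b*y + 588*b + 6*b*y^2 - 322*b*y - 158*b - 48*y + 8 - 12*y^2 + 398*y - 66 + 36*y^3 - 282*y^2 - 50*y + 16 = 18*b^3 + 178*b^2 + 358*b + 36*y^3 + y^2*(6*b - 294) + y*(-60*b^2 - 304*b + 300) - 42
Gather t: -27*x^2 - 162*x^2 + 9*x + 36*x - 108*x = -189*x^2 - 63*x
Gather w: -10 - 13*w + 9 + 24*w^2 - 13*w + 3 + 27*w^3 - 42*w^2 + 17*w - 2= 27*w^3 - 18*w^2 - 9*w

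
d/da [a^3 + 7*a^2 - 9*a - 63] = 3*a^2 + 14*a - 9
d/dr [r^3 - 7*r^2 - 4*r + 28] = 3*r^2 - 14*r - 4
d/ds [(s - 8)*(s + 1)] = 2*s - 7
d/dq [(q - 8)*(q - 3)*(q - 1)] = 3*q^2 - 24*q + 35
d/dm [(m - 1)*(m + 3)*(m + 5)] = 3*m^2 + 14*m + 7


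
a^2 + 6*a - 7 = (a - 1)*(a + 7)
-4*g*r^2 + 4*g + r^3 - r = (-4*g + r)*(r - 1)*(r + 1)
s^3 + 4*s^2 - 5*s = s*(s - 1)*(s + 5)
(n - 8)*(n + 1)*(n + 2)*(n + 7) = n^4 + 2*n^3 - 57*n^2 - 170*n - 112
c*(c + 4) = c^2 + 4*c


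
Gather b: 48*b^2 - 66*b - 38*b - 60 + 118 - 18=48*b^2 - 104*b + 40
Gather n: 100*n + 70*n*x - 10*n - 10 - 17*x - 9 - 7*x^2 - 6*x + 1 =n*(70*x + 90) - 7*x^2 - 23*x - 18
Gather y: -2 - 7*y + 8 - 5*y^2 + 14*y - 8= -5*y^2 + 7*y - 2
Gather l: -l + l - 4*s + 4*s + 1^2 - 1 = 0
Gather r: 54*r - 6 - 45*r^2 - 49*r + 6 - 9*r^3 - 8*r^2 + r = -9*r^3 - 53*r^2 + 6*r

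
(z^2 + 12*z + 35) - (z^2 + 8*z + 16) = 4*z + 19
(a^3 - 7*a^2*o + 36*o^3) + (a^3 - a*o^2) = 2*a^3 - 7*a^2*o - a*o^2 + 36*o^3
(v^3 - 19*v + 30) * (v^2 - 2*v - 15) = v^5 - 2*v^4 - 34*v^3 + 68*v^2 + 225*v - 450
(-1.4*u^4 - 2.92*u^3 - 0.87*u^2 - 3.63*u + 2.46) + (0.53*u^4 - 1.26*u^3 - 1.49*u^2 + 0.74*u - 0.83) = -0.87*u^4 - 4.18*u^3 - 2.36*u^2 - 2.89*u + 1.63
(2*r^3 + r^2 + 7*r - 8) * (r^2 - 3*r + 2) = 2*r^5 - 5*r^4 + 8*r^3 - 27*r^2 + 38*r - 16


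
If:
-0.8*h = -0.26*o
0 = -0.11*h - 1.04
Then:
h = -9.45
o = -29.09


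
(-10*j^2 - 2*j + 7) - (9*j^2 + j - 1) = -19*j^2 - 3*j + 8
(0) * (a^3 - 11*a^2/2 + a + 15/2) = 0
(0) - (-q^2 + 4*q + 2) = q^2 - 4*q - 2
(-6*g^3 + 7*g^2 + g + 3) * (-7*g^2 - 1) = 42*g^5 - 49*g^4 - g^3 - 28*g^2 - g - 3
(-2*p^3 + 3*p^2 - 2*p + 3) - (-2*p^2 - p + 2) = -2*p^3 + 5*p^2 - p + 1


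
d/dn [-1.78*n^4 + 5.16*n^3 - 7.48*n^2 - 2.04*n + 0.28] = -7.12*n^3 + 15.48*n^2 - 14.96*n - 2.04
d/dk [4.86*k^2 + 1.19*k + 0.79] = 9.72*k + 1.19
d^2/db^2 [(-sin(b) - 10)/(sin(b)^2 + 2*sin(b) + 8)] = (sin(b)^5 + 38*sin(b)^4 + 10*sin(b)^3 - 356*sin(b)^2 - 168*sin(b) + 112)/(sin(b)^2 + 2*sin(b) + 8)^3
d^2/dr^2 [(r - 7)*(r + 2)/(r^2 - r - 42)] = -8/(r^3 + 18*r^2 + 108*r + 216)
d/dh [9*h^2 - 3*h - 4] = 18*h - 3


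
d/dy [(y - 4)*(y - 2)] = 2*y - 6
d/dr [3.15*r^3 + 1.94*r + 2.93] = 9.45*r^2 + 1.94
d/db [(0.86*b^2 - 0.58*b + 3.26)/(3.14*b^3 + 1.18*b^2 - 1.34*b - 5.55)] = (-2.7004*b^4 + 3.6424*b^3 - 31.1772*b^2 - 17.2396*b + 7.5874)/(9.8596*b^6 + 7.4104*b^5 - 7.0228*b^4 - 38.0164*b^3 - 11.3024*b^2 + 14.874*b + 30.8025)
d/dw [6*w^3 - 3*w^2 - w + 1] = 18*w^2 - 6*w - 1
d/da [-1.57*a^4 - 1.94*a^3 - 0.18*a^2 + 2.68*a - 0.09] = -6.28*a^3 - 5.82*a^2 - 0.36*a + 2.68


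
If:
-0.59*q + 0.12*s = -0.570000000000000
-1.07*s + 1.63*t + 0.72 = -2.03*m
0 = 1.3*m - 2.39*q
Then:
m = 1.960215694003*t + 6.97800709475609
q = 1.06622610970875*t + 3.79556871262883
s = 5.24227837273467*t + 13.9115461704251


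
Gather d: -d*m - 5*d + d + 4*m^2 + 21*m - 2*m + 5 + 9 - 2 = d*(-m - 4) + 4*m^2 + 19*m + 12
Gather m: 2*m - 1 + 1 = 2*m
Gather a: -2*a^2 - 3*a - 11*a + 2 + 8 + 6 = -2*a^2 - 14*a + 16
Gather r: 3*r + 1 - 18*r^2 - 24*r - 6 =-18*r^2 - 21*r - 5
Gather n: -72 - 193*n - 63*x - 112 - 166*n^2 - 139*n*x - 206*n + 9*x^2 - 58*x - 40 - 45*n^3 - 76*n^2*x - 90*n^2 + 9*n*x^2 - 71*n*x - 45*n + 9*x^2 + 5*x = -45*n^3 + n^2*(-76*x - 256) + n*(9*x^2 - 210*x - 444) + 18*x^2 - 116*x - 224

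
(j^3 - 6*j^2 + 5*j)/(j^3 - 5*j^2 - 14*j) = (-j^2 + 6*j - 5)/(-j^2 + 5*j + 14)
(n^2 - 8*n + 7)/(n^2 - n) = (n - 7)/n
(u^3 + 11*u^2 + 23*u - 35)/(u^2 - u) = u + 12 + 35/u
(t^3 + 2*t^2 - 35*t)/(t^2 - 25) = t*(t + 7)/(t + 5)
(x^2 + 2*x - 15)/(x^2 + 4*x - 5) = (x - 3)/(x - 1)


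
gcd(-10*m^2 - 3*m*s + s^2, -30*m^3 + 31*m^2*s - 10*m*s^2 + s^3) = -5*m + s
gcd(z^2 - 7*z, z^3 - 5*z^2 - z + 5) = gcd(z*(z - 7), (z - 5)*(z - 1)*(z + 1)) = 1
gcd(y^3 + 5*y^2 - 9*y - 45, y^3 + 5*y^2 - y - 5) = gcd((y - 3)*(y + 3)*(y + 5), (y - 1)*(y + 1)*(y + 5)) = y + 5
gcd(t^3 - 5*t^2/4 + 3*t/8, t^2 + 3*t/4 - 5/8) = t - 1/2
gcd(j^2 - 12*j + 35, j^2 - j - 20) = j - 5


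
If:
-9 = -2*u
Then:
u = 9/2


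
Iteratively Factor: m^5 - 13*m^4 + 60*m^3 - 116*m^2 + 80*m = (m - 2)*(m^4 - 11*m^3 + 38*m^2 - 40*m) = (m - 2)^2*(m^3 - 9*m^2 + 20*m) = (m - 4)*(m - 2)^2*(m^2 - 5*m) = m*(m - 4)*(m - 2)^2*(m - 5)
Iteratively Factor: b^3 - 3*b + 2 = (b - 1)*(b^2 + b - 2) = (b - 1)*(b + 2)*(b - 1)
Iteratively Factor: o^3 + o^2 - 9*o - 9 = (o + 1)*(o^2 - 9) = (o - 3)*(o + 1)*(o + 3)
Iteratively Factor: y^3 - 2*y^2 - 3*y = (y - 3)*(y^2 + y) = y*(y - 3)*(y + 1)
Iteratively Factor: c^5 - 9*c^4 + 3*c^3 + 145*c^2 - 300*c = (c + 4)*(c^4 - 13*c^3 + 55*c^2 - 75*c) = c*(c + 4)*(c^3 - 13*c^2 + 55*c - 75) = c*(c - 5)*(c + 4)*(c^2 - 8*c + 15) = c*(c - 5)*(c - 3)*(c + 4)*(c - 5)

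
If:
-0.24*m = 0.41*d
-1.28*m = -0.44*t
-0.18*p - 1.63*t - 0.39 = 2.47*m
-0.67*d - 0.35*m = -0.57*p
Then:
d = 0.03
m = -0.05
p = 0.00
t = -0.16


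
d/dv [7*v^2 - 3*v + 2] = 14*v - 3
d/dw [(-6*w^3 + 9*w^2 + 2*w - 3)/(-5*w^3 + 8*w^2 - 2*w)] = (-3*w^4 + 44*w^3 - 79*w^2 + 48*w - 6)/(w^2*(25*w^4 - 80*w^3 + 84*w^2 - 32*w + 4))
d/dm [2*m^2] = 4*m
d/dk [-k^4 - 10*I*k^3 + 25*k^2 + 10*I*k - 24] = -4*k^3 - 30*I*k^2 + 50*k + 10*I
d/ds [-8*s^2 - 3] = -16*s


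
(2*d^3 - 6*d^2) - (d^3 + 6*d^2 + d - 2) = d^3 - 12*d^2 - d + 2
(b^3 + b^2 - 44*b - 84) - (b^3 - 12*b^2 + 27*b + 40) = 13*b^2 - 71*b - 124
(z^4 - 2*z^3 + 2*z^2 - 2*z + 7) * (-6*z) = -6*z^5 + 12*z^4 - 12*z^3 + 12*z^2 - 42*z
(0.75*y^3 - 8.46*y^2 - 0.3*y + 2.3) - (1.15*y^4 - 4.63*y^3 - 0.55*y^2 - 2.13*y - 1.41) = -1.15*y^4 + 5.38*y^3 - 7.91*y^2 + 1.83*y + 3.71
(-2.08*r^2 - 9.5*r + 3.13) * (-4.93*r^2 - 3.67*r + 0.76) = 10.2544*r^4 + 54.4686*r^3 + 17.8533*r^2 - 18.7071*r + 2.3788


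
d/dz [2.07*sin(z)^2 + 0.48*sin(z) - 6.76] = (4.14*sin(z) + 0.48)*cos(z)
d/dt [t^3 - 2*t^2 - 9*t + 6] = 3*t^2 - 4*t - 9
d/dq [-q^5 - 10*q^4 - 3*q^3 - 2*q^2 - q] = -5*q^4 - 40*q^3 - 9*q^2 - 4*q - 1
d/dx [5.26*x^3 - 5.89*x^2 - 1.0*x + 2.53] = 15.78*x^2 - 11.78*x - 1.0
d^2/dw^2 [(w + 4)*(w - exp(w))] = -w*exp(w) - 6*exp(w) + 2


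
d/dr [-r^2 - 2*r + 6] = -2*r - 2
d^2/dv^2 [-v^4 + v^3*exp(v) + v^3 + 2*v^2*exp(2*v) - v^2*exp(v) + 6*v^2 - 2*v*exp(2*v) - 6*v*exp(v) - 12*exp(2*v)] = v^3*exp(v) + 8*v^2*exp(2*v) + 5*v^2*exp(v) - 12*v^2 + 8*v*exp(2*v) - 4*v*exp(v) + 6*v - 52*exp(2*v) - 14*exp(v) + 12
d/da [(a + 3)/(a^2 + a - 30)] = (a^2 + a - (a + 3)*(2*a + 1) - 30)/(a^2 + a - 30)^2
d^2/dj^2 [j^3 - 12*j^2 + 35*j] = 6*j - 24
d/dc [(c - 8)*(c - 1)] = 2*c - 9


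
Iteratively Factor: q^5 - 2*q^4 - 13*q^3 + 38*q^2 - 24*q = (q - 2)*(q^4 - 13*q^2 + 12*q) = (q - 3)*(q - 2)*(q^3 + 3*q^2 - 4*q) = (q - 3)*(q - 2)*(q - 1)*(q^2 + 4*q) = q*(q - 3)*(q - 2)*(q - 1)*(q + 4)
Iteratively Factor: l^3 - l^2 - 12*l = (l + 3)*(l^2 - 4*l) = l*(l + 3)*(l - 4)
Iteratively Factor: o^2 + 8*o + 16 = (o + 4)*(o + 4)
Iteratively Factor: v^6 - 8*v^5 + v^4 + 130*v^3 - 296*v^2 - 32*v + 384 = (v - 2)*(v^5 - 6*v^4 - 11*v^3 + 108*v^2 - 80*v - 192) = (v - 4)*(v - 2)*(v^4 - 2*v^3 - 19*v^2 + 32*v + 48) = (v - 4)^2*(v - 2)*(v^3 + 2*v^2 - 11*v - 12) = (v - 4)^2*(v - 3)*(v - 2)*(v^2 + 5*v + 4) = (v - 4)^2*(v - 3)*(v - 2)*(v + 4)*(v + 1)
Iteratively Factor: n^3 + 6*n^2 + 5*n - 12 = (n - 1)*(n^2 + 7*n + 12) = (n - 1)*(n + 3)*(n + 4)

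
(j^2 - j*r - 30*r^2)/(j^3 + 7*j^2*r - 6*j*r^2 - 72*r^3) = (j^2 - j*r - 30*r^2)/(j^3 + 7*j^2*r - 6*j*r^2 - 72*r^3)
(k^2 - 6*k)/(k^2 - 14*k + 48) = k/(k - 8)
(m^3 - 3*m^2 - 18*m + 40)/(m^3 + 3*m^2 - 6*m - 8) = (m - 5)/(m + 1)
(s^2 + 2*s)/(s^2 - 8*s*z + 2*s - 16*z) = s/(s - 8*z)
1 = 1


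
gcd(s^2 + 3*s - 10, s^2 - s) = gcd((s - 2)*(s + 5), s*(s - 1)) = 1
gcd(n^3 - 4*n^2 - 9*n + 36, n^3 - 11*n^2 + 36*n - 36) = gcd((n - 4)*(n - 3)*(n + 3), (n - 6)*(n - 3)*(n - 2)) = n - 3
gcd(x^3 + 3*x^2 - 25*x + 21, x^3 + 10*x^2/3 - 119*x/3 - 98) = x + 7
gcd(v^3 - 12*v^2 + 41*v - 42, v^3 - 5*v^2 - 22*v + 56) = v^2 - 9*v + 14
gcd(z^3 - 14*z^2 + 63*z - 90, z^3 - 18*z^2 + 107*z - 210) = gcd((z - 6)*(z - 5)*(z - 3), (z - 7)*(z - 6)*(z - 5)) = z^2 - 11*z + 30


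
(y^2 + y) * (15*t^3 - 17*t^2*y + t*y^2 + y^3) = 15*t^3*y^2 + 15*t^3*y - 17*t^2*y^3 - 17*t^2*y^2 + t*y^4 + t*y^3 + y^5 + y^4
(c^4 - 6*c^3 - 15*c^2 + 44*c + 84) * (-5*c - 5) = -5*c^5 + 25*c^4 + 105*c^3 - 145*c^2 - 640*c - 420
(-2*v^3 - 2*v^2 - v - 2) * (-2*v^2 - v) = 4*v^5 + 6*v^4 + 4*v^3 + 5*v^2 + 2*v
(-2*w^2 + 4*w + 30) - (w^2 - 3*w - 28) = -3*w^2 + 7*w + 58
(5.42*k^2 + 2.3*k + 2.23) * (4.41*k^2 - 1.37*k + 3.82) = 23.9022*k^4 + 2.7176*k^3 + 27.3877*k^2 + 5.7309*k + 8.5186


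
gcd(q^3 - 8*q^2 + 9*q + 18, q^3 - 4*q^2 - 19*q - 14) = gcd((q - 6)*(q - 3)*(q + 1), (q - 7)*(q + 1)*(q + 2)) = q + 1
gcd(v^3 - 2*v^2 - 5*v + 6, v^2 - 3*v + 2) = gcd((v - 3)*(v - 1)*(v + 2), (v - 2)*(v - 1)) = v - 1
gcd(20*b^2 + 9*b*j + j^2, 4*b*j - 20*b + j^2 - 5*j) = 4*b + j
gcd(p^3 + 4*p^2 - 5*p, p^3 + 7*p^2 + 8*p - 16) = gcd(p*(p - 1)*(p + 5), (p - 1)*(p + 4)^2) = p - 1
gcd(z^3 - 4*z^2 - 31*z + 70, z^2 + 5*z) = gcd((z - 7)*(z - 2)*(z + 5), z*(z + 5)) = z + 5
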